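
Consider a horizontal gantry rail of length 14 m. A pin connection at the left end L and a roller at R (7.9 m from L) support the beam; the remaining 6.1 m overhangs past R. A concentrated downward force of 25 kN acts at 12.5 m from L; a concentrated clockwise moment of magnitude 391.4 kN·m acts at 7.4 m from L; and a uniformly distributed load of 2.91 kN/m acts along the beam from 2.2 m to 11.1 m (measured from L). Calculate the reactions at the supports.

Resultant of the distributed load: 2.91 × 8.9 = 25.899 kN at 6.65 m from L.
Moments about L: R_y·7.9 − 25·12.5 − 391.4 − (2.91·8.9)·6.65 = 0 → R_y = 876.12835/7.9 = 110.902 ≈ 110.9 kN.
ΣF_y = 0: L_y + 110.902 − 25 − 2.91·8.9 = 0 → L_y = -60.00 kN.
ΣF_x = 0: no horizontal applied forces, so L_x = 0.

L_x = 0, L_y = -60.00 kN, R_y = 110.9 kN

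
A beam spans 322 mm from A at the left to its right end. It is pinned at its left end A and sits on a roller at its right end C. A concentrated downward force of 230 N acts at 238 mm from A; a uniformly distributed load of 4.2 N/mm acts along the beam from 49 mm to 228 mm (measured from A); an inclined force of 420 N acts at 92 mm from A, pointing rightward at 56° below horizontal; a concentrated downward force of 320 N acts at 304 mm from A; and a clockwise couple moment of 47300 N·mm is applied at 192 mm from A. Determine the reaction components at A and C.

Resultant of the distributed load: 4.2 × 179 = 751.8 N at 138.5 mm from A.
ΣM about A: C_y·322 − 230·238 − (4.2·179)·138.5 − 420·sin56°·92 − 320·304 − 47300 = 0 → C_y = 335478/322 = 1041.86 ≈ 1042 N.
ΣF_y = 0: A_y + 1041.86 − 230 − 4.2·179 − 420·sin56° − 320 = 0 → A_y = 608.1 N.
ΣF_x = 0: A_x + 420·cos56° = 0 → A_x = -234.9 N.

A_x = -234.9 N, A_y = 608.1 N, C_y = 1042 N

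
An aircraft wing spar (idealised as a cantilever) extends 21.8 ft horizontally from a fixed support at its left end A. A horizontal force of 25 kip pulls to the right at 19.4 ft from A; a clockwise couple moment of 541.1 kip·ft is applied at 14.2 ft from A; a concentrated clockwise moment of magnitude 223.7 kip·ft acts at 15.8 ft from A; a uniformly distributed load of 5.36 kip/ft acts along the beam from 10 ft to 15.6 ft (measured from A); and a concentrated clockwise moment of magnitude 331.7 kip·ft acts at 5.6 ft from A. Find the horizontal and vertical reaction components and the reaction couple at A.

A_x = -25.00 kip, A_y = 30.02 kip, M_A = 1481 kip·ft

Resultant of the distributed load: 5.36 × 5.6 = 30.016 kip at 12.8 ft from A.
ΣF_x = 0: A_x + 25 = 0 → A_x = -25.00 kip.
ΣF_y = 0: A_y − 5.36·5.6 = 0 → A_y = 30.02 kip.
ΣM about A: M_A − 541.1 − 223.7 − (5.36·5.6)·12.8 − 331.7 = 0 → M_A = 1481 kip·ft.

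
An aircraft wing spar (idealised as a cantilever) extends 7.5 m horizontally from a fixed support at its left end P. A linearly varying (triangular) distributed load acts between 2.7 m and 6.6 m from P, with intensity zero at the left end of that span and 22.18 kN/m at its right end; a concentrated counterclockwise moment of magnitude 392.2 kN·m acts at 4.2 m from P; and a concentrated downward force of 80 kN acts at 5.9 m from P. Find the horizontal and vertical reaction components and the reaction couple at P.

P_x = 0, P_y = 123.3 kN, M_P = 309.0 kN·m

Resultant of the triangular load: ½ × 22.18 × 3.9 = 43.251 kN, acting at 5.3 m from P (one-third of the span from the peak).
ΣF_x = 0: P_x = 0.
ΣF_y = 0: P_y − ½·22.18·3.9 − 80 = 0 → P_y = 123.3 kN.
ΣM about P: M_P − (½·22.18·3.9)·5.3 + 392.2 − 80·5.9 = 0 → M_P = 309.0 kN·m.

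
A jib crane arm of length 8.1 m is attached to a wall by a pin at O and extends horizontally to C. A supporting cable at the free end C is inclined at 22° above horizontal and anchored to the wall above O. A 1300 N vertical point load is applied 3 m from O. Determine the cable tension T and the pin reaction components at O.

ΣM about O: T·sin22°·8.1 − 1300·3 = 0 → T = 3900/(8.1·0.374607) = 1285.3 ≈ 1285 N.
ΣF_x = 0: O_x − T·cos22° = 0 → O_x = 1285.3 × 0.927184 = 1192 N.
ΣF_y = 0: O_y + T·sin22° − 1300 = 0 → O_y = 1300 − 1285.3 × 0.374607 = 818.5 N.

T = 1285 N, O_x = 1192 N, O_y = 818.5 N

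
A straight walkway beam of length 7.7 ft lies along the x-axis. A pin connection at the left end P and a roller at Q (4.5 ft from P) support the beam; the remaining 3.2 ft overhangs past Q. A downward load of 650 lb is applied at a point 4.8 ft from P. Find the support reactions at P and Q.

P_x = 0, P_y = -43.33 lb, Q_y = 693.3 lb

Moments about P: Q_y·4.5 − 650·4.8 = 0 → Q_y = 3120/4.5 = 693.333 ≈ 693.3 lb.
ΣF_y = 0: P_y + 693.333 − 650 = 0 → P_y = -43.33 lb.
ΣF_x = 0: no horizontal applied forces, so P_x = 0.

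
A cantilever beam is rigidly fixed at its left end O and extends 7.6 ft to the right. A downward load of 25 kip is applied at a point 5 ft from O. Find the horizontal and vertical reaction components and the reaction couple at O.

ΣF_x = 0: O_x = 0.
ΣF_y = 0: O_y − 25 = 0 → O_y = 25.00 kip.
ΣM about O: M_O − 25·5 = 0 → M_O = 125.0 kip·ft.

O_x = 0, O_y = 25.00 kip, M_O = 125.0 kip·ft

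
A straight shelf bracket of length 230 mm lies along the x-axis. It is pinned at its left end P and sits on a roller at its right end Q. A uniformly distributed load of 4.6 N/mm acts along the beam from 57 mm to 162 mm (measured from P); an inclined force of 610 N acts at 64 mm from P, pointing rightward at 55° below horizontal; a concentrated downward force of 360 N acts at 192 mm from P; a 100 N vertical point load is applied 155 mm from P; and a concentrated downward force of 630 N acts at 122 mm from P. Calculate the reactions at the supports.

Resultant of the distributed load: 4.6 × 105 = 483 N at 109.5 mm from P.
Taking moments about P: Q_y·230 − (4.6·105)·109.5 − 610·sin55°·64 − 360·192 − 100·155 − 630·122 = 0 → Q_y = 246348/230 = 1071.08 ≈ 1071 N.
ΣF_y = 0: P_y + 1071.08 − 4.6·105 − 610·sin55° − 360 − 100 − 630 = 0 → P_y = 1002 N.
ΣF_x = 0: P_x + 610·cos55° = 0 → P_x = -349.9 N.

P_x = -349.9 N, P_y = 1002 N, Q_y = 1071 N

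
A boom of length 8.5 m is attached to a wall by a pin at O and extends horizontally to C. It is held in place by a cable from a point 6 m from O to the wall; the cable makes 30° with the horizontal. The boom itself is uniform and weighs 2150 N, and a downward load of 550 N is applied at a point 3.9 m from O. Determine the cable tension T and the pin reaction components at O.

ΣM about O: T·sin30°·6 − 2150·4.25 − 550·3.9 = 0 → T = 11282.5/(6·0.5) = 3760.83 ≈ 3761 N.
ΣF_x = 0: O_x − T·cos30° = 0 → O_x = 3760.83 × 0.866025 = 3257 N.
ΣF_y = 0: O_y + T·sin30° − 2150 − 550 = 0 → O_y = 2700 − 3760.83 × 0.5 = 819.6 N.

T = 3761 N, O_x = 3257 N, O_y = 819.6 N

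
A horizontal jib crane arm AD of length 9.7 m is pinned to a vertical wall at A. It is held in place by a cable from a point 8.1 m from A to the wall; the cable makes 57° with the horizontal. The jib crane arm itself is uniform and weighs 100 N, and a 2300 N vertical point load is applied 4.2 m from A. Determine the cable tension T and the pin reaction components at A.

T = 1493 N, A_x = 813.4 N, A_y = 1148 N

ΣM about A: T·sin57°·8.1 − 100·4.85 − 2300·4.2 = 0 → T = 10145/(8.1·0.838671) = 1493.4 ≈ 1493 N.
ΣF_x = 0: A_x − T·cos57° = 0 → A_x = 1493.4 × 0.544639 = 813.4 N.
ΣF_y = 0: A_y + T·sin57° − 100 − 2300 = 0 → A_y = 2400 − 1493.4 × 0.838671 = 1148 N.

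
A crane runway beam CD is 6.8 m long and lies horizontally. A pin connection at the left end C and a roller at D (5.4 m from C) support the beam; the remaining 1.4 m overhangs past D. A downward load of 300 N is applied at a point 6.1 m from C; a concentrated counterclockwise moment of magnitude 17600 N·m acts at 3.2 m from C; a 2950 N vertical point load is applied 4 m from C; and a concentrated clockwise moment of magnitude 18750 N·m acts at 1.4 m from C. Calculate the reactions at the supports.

C_x = 0, C_y = 513.0 N, D_y = 2737 N

Moments about C: D_y·5.4 − 300·6.1 + 17600 − 2950·4 − 18750 = 0 → D_y = 14780/5.4 = 2737.04 ≈ 2737 N.
ΣF_y = 0: C_y + 2737.04 − 300 − 2950 = 0 → C_y = 513.0 N.
ΣF_x = 0: no horizontal applied forces, so C_x = 0.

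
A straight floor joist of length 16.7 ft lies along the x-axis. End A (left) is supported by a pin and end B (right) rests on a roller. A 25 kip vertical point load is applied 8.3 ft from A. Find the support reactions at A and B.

A_x = 0, A_y = 12.57 kip, B_y = 12.43 kip

Taking moments about A: B_y·16.7 − 25·8.3 = 0 → B_y = 207.5/16.7 = 12.4251 ≈ 12.43 kip.
ΣF_y = 0: A_y + 12.4251 − 25 = 0 → A_y = 12.57 kip.
ΣF_x = 0: no horizontal applied forces, so A_x = 0.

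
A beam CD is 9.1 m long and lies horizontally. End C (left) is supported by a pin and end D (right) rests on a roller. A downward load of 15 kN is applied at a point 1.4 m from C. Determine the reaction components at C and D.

C_x = 0, C_y = 12.69 kN, D_y = 2.308 kN

Taking moments about C: D_y·9.1 − 15·1.4 = 0 → D_y = 21/9.1 = 2.30769 ≈ 2.308 kN.
ΣF_y = 0: C_y + 2.30769 − 15 = 0 → C_y = 12.69 kN.
ΣF_x = 0: no horizontal applied forces, so C_x = 0.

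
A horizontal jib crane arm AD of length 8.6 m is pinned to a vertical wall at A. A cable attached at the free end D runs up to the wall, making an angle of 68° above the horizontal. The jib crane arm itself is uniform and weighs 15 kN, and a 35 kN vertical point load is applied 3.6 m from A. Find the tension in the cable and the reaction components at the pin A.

T = 23.89 kN, A_x = 8.950 kN, A_y = 27.85 kN

ΣM about A: T·sin68°·8.6 − 15·4.3 − 35·3.6 = 0 → T = 190.5/(8.6·0.927184) = 23.8908 ≈ 23.89 kN.
ΣF_x = 0: A_x − T·cos68° = 0 → A_x = 23.8908 × 0.374607 = 8.950 kN.
ΣF_y = 0: A_y + T·sin68° − 15 − 35 = 0 → A_y = 50 − 23.8908 × 0.927184 = 27.85 kN.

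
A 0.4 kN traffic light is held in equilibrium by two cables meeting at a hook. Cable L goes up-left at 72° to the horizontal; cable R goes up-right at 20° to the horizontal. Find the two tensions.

ΣF_x = 0: −T_L·cos72° + T_R·cos20° = 0 → T_R = 0.328849·T_L.
ΣF_y = 0: T_L·sin72° + T_R·sin20° = 0.4.
Substitute: T_L·(0.951057 + 0.328849·0.34202) = 0.4 → T_L = 0.376106 ≈ 0.3761 kN.
Then T_R = 0.328849 × 0.376106 = 0.1237 kN.

T_L = 0.3761 kN, T_R = 0.1237 kN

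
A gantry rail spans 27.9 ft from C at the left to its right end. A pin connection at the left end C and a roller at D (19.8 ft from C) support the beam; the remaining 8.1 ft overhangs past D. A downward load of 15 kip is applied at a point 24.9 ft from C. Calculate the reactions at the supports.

C_x = 0, C_y = -3.864 kip, D_y = 18.86 kip

Taking moments about C: D_y·19.8 − 15·24.9 = 0 → D_y = 373.5/19.8 = 18.8636 ≈ 18.86 kip.
ΣF_y = 0: C_y + 18.8636 − 15 = 0 → C_y = -3.864 kip.
ΣF_x = 0: no horizontal applied forces, so C_x = 0.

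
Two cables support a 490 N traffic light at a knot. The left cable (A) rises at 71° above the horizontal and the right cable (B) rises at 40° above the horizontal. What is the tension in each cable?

ΣF_x = 0: −T_A·cos71° + T_B·cos40° = 0 → T_B = 0.424999·T_A.
ΣF_y = 0: T_A·sin71° + T_B·sin40° = 490.
Substitute: T_A·(0.945519 + 0.424999·0.642788) = 490 → T_A = 402.067 ≈ 402.1 N.
Then T_B = 0.424999 × 402.067 = 170.9 N.

T_A = 402.1 N, T_B = 170.9 N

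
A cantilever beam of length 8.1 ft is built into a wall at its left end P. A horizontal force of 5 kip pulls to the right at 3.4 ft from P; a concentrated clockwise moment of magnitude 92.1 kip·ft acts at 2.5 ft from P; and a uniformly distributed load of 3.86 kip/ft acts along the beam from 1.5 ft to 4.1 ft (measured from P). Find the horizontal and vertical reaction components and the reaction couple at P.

Resultant of the distributed load: 3.86 × 2.6 = 10.036 kip at 2.8 ft from P.
ΣF_x = 0: P_x + 5 = 0 → P_x = -5.000 kip.
ΣF_y = 0: P_y − 3.86·2.6 = 0 → P_y = 10.04 kip.
ΣM about P: M_P − 92.1 − (3.86·2.6)·2.8 = 0 → M_P = 120.2 kip·ft.

P_x = -5.000 kip, P_y = 10.04 kip, M_P = 120.2 kip·ft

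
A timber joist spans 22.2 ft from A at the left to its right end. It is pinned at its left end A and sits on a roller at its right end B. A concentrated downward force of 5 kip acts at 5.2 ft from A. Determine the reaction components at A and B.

A_x = 0, A_y = 3.829 kip, B_y = 1.171 kip

ΣM about A: B_y·22.2 − 5·5.2 = 0 → B_y = 26/22.2 = 1.17117 ≈ 1.171 kip.
ΣF_y = 0: A_y + 1.17117 − 5 = 0 → A_y = 3.829 kip.
ΣF_x = 0: no horizontal applied forces, so A_x = 0.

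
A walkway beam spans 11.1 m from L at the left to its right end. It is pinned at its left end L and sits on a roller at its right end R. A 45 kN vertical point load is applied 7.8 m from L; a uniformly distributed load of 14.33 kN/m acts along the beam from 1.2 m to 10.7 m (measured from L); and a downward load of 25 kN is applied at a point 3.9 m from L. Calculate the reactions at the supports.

Resultant of the distributed load: 14.33 × 9.5 = 136.135 kN at 5.95 m from L.
Moments about L: R_y·11.1 − 45·7.8 − (14.33·9.5)·5.95 − 25·3.9 = 0 → R_y = 1258.50325/11.1 = 113.379 ≈ 113.4 kN.
ΣF_y = 0: L_y + 113.379 − 45 − 14.33·9.5 − 25 = 0 → L_y = 92.76 kN.
ΣF_x = 0: no horizontal applied forces, so L_x = 0.

L_x = 0, L_y = 92.76 kN, R_y = 113.4 kN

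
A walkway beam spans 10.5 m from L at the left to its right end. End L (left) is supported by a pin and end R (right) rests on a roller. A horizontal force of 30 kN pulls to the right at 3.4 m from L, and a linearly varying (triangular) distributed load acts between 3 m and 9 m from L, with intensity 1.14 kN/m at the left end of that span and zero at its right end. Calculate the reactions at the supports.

L_x = -30.00 kN, L_y = 1.791 kN, R_y = 1.629 kN

Resultant of the triangular load: ½ × 1.14 × 6 = 3.42 kN, acting at 5 m from L (one-third of the span from the peak).
ΣM about L: R_y·10.5 − (½·1.14·6)·5 = 0 → R_y = 17.1/10.5 = 1.62857 ≈ 1.629 kN.
ΣF_y = 0: L_y + 1.62857 − ½·1.14·6 = 0 → L_y = 1.791 kN.
ΣF_x = 0: L_x + 30 = 0 → L_x = -30.00 kN.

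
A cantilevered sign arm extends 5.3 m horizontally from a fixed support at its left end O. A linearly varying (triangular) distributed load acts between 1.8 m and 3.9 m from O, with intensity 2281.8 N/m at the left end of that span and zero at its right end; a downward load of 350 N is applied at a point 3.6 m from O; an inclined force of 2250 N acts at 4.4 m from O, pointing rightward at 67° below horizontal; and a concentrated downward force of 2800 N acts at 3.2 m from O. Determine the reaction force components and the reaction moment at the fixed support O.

O_x = -879.1 N, O_y = 7617 N, M_O = 25320 N·m

Resultant of the triangular load: ½ × 2281.8 × 2.1 = 2395.89 N, acting at 2.5 m from O (one-third of the span from the peak).
ΣF_x = 0: O_x + 2250·cos67° = 0 → O_x = -879.1 N.
ΣF_y = 0: O_y − ½·2281.8·2.1 − 350 − 2250·sin67° − 2800 = 0 → O_y = 7617 N.
ΣM about O: M_O − (½·2281.8·2.1)·2.5 − 350·3.6 − 2250·sin67°·4.4 − 2800·3.2 = 0 → M_O = 25320 N·m.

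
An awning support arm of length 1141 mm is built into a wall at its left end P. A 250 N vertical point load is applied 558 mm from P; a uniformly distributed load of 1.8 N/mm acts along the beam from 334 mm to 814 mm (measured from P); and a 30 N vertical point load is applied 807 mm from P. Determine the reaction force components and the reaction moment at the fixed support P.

P_x = 0, P_y = 1144 N, M_P = 659600 N·mm

Resultant of the distributed load: 1.8 × 480 = 864 N at 574 mm from P.
ΣF_x = 0: P_x = 0.
ΣF_y = 0: P_y − 250 − 1.8·480 − 30 = 0 → P_y = 1144 N.
ΣM about P: M_P − 250·558 − (1.8·480)·574 − 30·807 = 0 → M_P = 659600 N·mm.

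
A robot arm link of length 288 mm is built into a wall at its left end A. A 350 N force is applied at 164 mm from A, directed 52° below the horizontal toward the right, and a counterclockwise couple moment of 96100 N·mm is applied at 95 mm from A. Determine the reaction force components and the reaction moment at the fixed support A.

A_x = -215.5 N, A_y = 275.8 N, M_A = -50870 N·mm

ΣF_x = 0: A_x + 350·cos52° = 0 → A_x = -215.5 N.
ΣF_y = 0: A_y − 350·sin52° = 0 → A_y = 275.8 N.
ΣM about A: M_A − 350·sin52°·164 + 96100 = 0 → M_A = -50870 N·mm.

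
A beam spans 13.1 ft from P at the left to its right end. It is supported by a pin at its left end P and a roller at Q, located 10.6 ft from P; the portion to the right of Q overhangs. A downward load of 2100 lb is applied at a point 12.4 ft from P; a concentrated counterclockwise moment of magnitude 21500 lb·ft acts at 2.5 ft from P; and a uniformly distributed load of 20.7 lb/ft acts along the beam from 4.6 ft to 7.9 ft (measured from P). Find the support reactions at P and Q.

P_x = 0, P_y = 1700 lb, Q_y = 468.6 lb

Resultant of the distributed load: 20.7 × 3.3 = 68.31 lb at 6.25 ft from P.
Moments about P: Q_y·10.6 − 2100·12.4 + 21500 − (20.7·3.3)·6.25 = 0 → Q_y = 4966.9375/10.6 = 468.579 ≈ 468.6 lb.
ΣF_y = 0: P_y + 468.579 − 2100 − 20.7·3.3 = 0 → P_y = 1700 lb.
ΣF_x = 0: no horizontal applied forces, so P_x = 0.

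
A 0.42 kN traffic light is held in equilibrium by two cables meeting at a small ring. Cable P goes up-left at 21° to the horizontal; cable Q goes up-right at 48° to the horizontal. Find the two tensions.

ΣF_x = 0: −T_P·cos21° + T_Q·cos48° = 0 → T_Q = 1.39521·T_P.
ΣF_y = 0: T_P·sin21° + T_Q·sin48° = 0.42.
Substitute: T_P·(0.358368 + 1.39521·0.743145) = 0.42 → T_P = 0.30103 ≈ 0.3010 kN.
Then T_Q = 1.39521 × 0.30103 = 0.4200 kN.

T_P = 0.3010 kN, T_Q = 0.4200 kN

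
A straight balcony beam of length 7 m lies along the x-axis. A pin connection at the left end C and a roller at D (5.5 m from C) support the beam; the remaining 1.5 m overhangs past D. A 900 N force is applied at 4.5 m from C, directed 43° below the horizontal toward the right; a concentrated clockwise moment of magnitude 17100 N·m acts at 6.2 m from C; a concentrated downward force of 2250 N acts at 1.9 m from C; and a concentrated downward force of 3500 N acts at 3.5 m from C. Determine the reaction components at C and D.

ΣM about C: D_y·5.5 − 900·sin43°·4.5 − 17100 − 2250·1.9 − 3500·3.5 = 0 → D_y = 36387.1/5.5 = 6615.84 ≈ 6616 N.
ΣF_y = 0: C_y + 6615.84 − 900·sin43° − 2250 − 3500 = 0 → C_y = -252.0 N.
ΣF_x = 0: C_x + 900·cos43° = 0 → C_x = -658.2 N.

C_x = -658.2 N, C_y = -252.0 N, D_y = 6616 N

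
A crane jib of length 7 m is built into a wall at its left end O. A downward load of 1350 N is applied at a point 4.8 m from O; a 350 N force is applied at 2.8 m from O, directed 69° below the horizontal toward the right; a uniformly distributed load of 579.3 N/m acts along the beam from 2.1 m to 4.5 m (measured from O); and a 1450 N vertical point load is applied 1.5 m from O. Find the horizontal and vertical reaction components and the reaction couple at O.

Resultant of the distributed load: 579.3 × 2.4 = 1390.32 N at 3.3 m from O.
ΣF_x = 0: O_x + 350·cos69° = 0 → O_x = -125.4 N.
ΣF_y = 0: O_y − 1350 − 350·sin69° − 579.3·2.4 − 1450 = 0 → O_y = 4517 N.
ΣM about O: M_O − 1350·4.8 − 350·sin69°·2.8 − (579.3·2.4)·3.3 − 1450·1.5 = 0 → M_O = 14160 N·m.

O_x = -125.4 N, O_y = 4517 N, M_O = 14160 N·m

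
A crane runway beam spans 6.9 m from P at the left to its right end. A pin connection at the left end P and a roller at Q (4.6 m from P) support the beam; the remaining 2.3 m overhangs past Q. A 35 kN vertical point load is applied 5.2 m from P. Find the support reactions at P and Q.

P_x = 0, P_y = -4.565 kN, Q_y = 39.57 kN

Taking moments about P: Q_y·4.6 − 35·5.2 = 0 → Q_y = 182/4.6 = 39.5652 ≈ 39.57 kN.
ΣF_y = 0: P_y + 39.5652 − 35 = 0 → P_y = -4.565 kN.
ΣF_x = 0: no horizontal applied forces, so P_x = 0.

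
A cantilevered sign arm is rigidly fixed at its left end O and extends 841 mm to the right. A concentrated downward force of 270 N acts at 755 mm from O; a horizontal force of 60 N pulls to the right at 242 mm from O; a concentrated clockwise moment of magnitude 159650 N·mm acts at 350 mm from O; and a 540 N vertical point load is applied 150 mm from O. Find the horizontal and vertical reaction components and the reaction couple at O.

ΣF_x = 0: O_x + 60 = 0 → O_x = -60.00 N.
ΣF_y = 0: O_y − 270 − 540 = 0 → O_y = 810.0 N.
ΣM about O: M_O − 270·755 − 159650 − 540·150 = 0 → M_O = 444500 N·mm.

O_x = -60.00 N, O_y = 810.0 N, M_O = 444500 N·mm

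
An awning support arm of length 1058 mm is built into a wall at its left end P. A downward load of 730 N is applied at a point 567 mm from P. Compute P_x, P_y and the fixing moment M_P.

ΣF_x = 0: P_x = 0.
ΣF_y = 0: P_y − 730 = 0 → P_y = 730.0 N.
ΣM about P: M_P − 730·567 = 0 → M_P = 413900 N·mm.

P_x = 0, P_y = 730.0 N, M_P = 413900 N·mm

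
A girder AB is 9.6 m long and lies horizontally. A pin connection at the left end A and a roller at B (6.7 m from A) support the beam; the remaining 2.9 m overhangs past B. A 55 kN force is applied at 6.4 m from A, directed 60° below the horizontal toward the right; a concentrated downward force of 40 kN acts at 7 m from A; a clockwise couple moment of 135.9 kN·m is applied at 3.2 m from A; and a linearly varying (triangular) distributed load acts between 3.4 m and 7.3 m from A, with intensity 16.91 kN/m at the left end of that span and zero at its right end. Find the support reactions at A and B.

Resultant of the triangular load: ½ × 16.91 × 3.9 = 32.9745 kN, acting at 4.7 m from A (one-third of the span from the peak).
Moments about A: B_y·6.7 − 55·sin60°·6.4 − 40·7 − 135.9 − (½·16.91·3.9)·4.7 = 0 → B_y = 875.721/6.7 = 130.705 ≈ 130.7 kN.
ΣF_y = 0: A_y + 130.705 − 55·sin60° − 40 − ½·16.91·3.9 = 0 → A_y = -10.10 kN.
ΣF_x = 0: A_x + 55·cos60° = 0 → A_x = -27.50 kN.

A_x = -27.50 kN, A_y = -10.10 kN, B_y = 130.7 kN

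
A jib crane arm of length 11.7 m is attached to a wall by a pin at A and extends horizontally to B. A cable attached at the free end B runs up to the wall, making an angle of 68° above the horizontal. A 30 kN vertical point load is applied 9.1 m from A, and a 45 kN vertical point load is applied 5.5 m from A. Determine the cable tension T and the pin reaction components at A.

ΣM about A: T·sin68°·11.7 − 30·9.1 − 45·5.5 = 0 → T = 520.5/(11.7·0.927184) = 47.981 ≈ 47.98 kN.
ΣF_x = 0: A_x − T·cos68° = 0 → A_x = 47.981 × 0.374607 = 17.97 kN.
ΣF_y = 0: A_y + T·sin68° − 30 − 45 = 0 → A_y = 75 − 47.981 × 0.927184 = 30.51 kN.

T = 47.98 kN, A_x = 17.97 kN, A_y = 30.51 kN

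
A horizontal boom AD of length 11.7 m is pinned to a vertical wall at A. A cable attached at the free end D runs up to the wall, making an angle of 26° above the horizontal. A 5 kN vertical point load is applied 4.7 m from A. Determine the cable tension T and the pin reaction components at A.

T = 4.582 kN, A_x = 4.118 kN, A_y = 2.991 kN

ΣM about A: T·sin26°·11.7 − 5·4.7 = 0 → T = 23.5/(11.7·0.438371) = 4.58184 ≈ 4.582 kN.
ΣF_x = 0: A_x − T·cos26° = 0 → A_x = 4.58184 × 0.898794 = 4.118 kN.
ΣF_y = 0: A_y + T·sin26° − 5 = 0 → A_y = 5 − 4.58184 × 0.438371 = 2.991 kN.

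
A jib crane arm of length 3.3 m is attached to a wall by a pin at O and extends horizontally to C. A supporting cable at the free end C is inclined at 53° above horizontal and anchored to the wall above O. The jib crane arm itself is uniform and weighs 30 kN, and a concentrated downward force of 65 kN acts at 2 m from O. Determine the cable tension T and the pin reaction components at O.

T = 68.11 kN, O_x = 40.99 kN, O_y = 40.61 kN

ΣM about O: T·sin53°·3.3 − 30·1.65 − 65·2 = 0 → T = 179.5/(3.3·0.798636) = 68.1085 ≈ 68.11 kN.
ΣF_x = 0: O_x − T·cos53° = 0 → O_x = 68.1085 × 0.601815 = 40.99 kN.
ΣF_y = 0: O_y + T·sin53° − 30 − 65 = 0 → O_y = 95 − 68.1085 × 0.798636 = 40.61 kN.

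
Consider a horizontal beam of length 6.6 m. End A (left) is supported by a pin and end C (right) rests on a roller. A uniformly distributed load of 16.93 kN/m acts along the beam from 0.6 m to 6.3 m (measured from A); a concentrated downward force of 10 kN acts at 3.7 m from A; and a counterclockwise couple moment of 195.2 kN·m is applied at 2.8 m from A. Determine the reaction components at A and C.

Resultant of the distributed load: 16.93 × 5.7 = 96.501 kN at 3.45 m from A.
ΣM about A: C_y·6.6 − (16.93·5.7)·3.45 − 10·3.7 + 195.2 = 0 → C_y = 174.72845/6.6 = 26.474 ≈ 26.47 kN.
ΣF_y = 0: A_y + 26.474 − 16.93·5.7 − 10 = 0 → A_y = 80.03 kN.
ΣF_x = 0: no horizontal applied forces, so A_x = 0.

A_x = 0, A_y = 80.03 kN, C_y = 26.47 kN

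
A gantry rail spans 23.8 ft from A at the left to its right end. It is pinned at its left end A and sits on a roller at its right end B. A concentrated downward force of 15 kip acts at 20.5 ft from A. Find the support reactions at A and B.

ΣM about A: B_y·23.8 − 15·20.5 = 0 → B_y = 307.5/23.8 = 12.9202 ≈ 12.92 kip.
ΣF_y = 0: A_y + 12.9202 − 15 = 0 → A_y = 2.080 kip.
ΣF_x = 0: no horizontal applied forces, so A_x = 0.

A_x = 0, A_y = 2.080 kip, B_y = 12.92 kip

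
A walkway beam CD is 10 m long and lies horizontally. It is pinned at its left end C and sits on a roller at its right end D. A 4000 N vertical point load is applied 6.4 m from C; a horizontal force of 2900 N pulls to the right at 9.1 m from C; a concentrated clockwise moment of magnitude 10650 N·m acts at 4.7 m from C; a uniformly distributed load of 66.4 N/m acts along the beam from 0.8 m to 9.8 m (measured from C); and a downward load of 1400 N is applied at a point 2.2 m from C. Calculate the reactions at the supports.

Resultant of the distributed load: 66.4 × 9 = 597.6 N at 5.3 m from C.
ΣM about C: D_y·10 − 4000·6.4 − 10650 − (66.4·9)·5.3 − 1400·2.2 = 0 → D_y = 42497.28/10 = 4249.73 ≈ 4250 N.
ΣF_y = 0: C_y + 4249.73 − 4000 − 66.4·9 − 1400 = 0 → C_y = 1748 N.
ΣF_x = 0: C_x + 2900 = 0 → C_x = -2900 N.

C_x = -2900 N, C_y = 1748 N, D_y = 4250 N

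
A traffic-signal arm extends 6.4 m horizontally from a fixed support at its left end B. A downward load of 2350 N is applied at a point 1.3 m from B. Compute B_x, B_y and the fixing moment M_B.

B_x = 0, B_y = 2350 N, M_B = 3055 N·m

ΣF_x = 0: B_x = 0.
ΣF_y = 0: B_y − 2350 = 0 → B_y = 2350 N.
ΣM about B: M_B − 2350·1.3 = 0 → M_B = 3055 N·m.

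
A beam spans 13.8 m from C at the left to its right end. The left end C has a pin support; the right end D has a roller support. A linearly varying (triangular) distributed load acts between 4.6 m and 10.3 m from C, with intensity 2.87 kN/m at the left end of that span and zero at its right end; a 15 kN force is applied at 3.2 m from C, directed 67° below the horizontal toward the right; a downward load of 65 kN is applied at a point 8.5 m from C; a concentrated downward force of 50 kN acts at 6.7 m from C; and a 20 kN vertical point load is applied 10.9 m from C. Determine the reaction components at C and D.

Resultant of the triangular load: ½ × 2.87 × 5.7 = 8.1795 kN, acting at 6.5 m from C (one-third of the span from the peak).
ΣM about C: D_y·13.8 − (½·2.87·5.7)·6.5 − 15·sin67°·3.2 − 65·8.5 − 50·6.7 − 20·10.9 = 0 → D_y = 1202.85/13.8 = 87.163 ≈ 87.16 kN.
ΣF_y = 0: C_y + 87.163 − ½·2.87·5.7 − 15·sin67° − 65 − 50 − 20 = 0 → C_y = 69.82 kN.
ΣF_x = 0: C_x + 15·cos67° = 0 → C_x = -5.861 kN.

C_x = -5.861 kN, C_y = 69.82 kN, D_y = 87.16 kN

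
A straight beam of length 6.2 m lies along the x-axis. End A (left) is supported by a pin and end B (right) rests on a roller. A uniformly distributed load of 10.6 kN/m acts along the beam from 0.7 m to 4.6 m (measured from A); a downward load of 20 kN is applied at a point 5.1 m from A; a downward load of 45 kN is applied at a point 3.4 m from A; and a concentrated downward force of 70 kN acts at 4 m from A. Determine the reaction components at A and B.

A_x = 0, A_y = 72.38 kN, B_y = 104.0 kN

Resultant of the distributed load: 10.6 × 3.9 = 41.34 kN at 2.65 m from A.
ΣM about A: B_y·6.2 − (10.6·3.9)·2.65 − 20·5.1 − 45·3.4 − 70·4 = 0 → B_y = 644.551/6.2 = 103.96 ≈ 104.0 kN.
ΣF_y = 0: A_y + 103.96 − 10.6·3.9 − 20 − 45 − 70 = 0 → A_y = 72.38 kN.
ΣF_x = 0: no horizontal applied forces, so A_x = 0.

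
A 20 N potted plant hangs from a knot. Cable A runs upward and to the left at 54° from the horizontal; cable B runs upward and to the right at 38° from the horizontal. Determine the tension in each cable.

ΣF_x = 0: −T_A·cos54° + T_B·cos38° = 0 → T_B = 0.74591·T_A.
ΣF_y = 0: T_A·sin54° + T_B·sin38° = 20.
Substitute: T_A·(0.809017 + 0.74591·0.615661) = 20 → T_A = 15.7698 ≈ 15.77 N.
Then T_B = 0.74591 × 15.7698 = 11.76 N.

T_A = 15.77 N, T_B = 11.76 N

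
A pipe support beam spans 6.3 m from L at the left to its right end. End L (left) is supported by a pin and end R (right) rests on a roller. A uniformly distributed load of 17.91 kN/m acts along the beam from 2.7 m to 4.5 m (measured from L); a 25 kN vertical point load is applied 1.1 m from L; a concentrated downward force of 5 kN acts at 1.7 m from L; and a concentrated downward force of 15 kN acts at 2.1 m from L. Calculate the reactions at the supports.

L_x = 0, L_y = 48.10 kN, R_y = 29.14 kN

Resultant of the distributed load: 17.91 × 1.8 = 32.238 kN at 3.6 m from L.
Moments about L: R_y·6.3 − (17.91·1.8)·3.6 − 25·1.1 − 5·1.7 − 15·2.1 = 0 → R_y = 183.5568/6.3 = 29.136 ≈ 29.14 kN.
ΣF_y = 0: L_y + 29.136 − 17.91·1.8 − 25 − 5 − 15 = 0 → L_y = 48.10 kN.
ΣF_x = 0: no horizontal applied forces, so L_x = 0.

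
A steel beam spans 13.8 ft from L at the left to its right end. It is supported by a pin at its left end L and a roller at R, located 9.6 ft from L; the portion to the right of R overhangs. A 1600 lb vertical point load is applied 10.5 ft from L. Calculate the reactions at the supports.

Taking moments about L: R_y·9.6 − 1600·10.5 = 0 → R_y = 16800/9.6 = 1750 lb.
ΣF_y = 0: L_y + 1750 − 1600 = 0 → L_y = -150.0 lb.
ΣF_x = 0: no horizontal applied forces, so L_x = 0.

L_x = 0, L_y = -150.0 lb, R_y = 1750 lb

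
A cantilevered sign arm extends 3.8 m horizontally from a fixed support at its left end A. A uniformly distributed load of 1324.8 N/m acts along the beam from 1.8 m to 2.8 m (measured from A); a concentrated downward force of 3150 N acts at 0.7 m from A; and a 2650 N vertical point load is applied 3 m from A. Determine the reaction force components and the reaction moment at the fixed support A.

Resultant of the distributed load: 1324.8 × 1 = 1324.8 N at 2.3 m from A.
ΣF_x = 0: A_x = 0.
ΣF_y = 0: A_y − 1324.8·1 − 3150 − 2650 = 0 → A_y = 7125 N.
ΣM about A: M_A − (1324.8·1)·2.3 − 3150·0.7 − 2650·3 = 0 → M_A = 13200 N·m.

A_x = 0, A_y = 7125 N, M_A = 13200 N·m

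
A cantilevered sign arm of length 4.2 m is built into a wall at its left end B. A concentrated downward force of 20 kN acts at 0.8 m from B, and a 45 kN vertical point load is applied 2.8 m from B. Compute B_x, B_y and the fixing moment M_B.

B_x = 0, B_y = 65.00 kN, M_B = 142.0 kN·m

ΣF_x = 0: B_x = 0.
ΣF_y = 0: B_y − 20 − 45 = 0 → B_y = 65.00 kN.
ΣM about B: M_B − 20·0.8 − 45·2.8 = 0 → M_B = 142.0 kN·m.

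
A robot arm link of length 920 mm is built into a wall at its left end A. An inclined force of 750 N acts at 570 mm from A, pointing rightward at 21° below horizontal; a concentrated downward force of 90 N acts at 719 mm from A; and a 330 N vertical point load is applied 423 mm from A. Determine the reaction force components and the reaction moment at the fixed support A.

A_x = -700.2 N, A_y = 688.8 N, M_A = 357500 N·mm

ΣF_x = 0: A_x + 750·cos21° = 0 → A_x = -700.2 N.
ΣF_y = 0: A_y − 750·sin21° − 90 − 330 = 0 → A_y = 688.8 N.
ΣM about A: M_A − 750·sin21°·570 − 90·719 − 330·423 = 0 → M_A = 357500 N·mm.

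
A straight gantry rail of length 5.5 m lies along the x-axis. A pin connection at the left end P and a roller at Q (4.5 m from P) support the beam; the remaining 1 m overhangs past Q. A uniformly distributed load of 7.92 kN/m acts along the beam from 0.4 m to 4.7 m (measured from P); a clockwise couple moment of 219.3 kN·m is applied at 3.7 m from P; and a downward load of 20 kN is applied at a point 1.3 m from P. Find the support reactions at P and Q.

P_x = 0, P_y = -19.75 kN, Q_y = 73.81 kN

Resultant of the distributed load: 7.92 × 4.3 = 34.056 kN at 2.55 m from P.
Moments about P: Q_y·4.5 − (7.92·4.3)·2.55 − 219.3 − 20·1.3 = 0 → Q_y = 332.1428/4.5 = 73.8095 ≈ 73.81 kN.
ΣF_y = 0: P_y + 73.8095 − 7.92·4.3 − 20 = 0 → P_y = -19.75 kN.
ΣF_x = 0: no horizontal applied forces, so P_x = 0.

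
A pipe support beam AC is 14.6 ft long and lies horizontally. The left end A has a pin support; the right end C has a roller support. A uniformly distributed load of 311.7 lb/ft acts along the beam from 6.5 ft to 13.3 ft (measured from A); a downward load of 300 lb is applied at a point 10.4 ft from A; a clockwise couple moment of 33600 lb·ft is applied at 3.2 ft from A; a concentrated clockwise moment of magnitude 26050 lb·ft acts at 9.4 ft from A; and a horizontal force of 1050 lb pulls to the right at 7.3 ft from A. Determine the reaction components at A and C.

A_x = -1050 lb, A_y = -3317 lb, C_y = 5737 lb

Resultant of the distributed load: 311.7 × 6.8 = 2119.56 lb at 9.9 ft from A.
Moments about A: C_y·14.6 − (311.7·6.8)·9.9 − 300·10.4 − 33600 − 26050 = 0 → C_y = 83753.644/14.6 = 5736.55 ≈ 5737 lb.
ΣF_y = 0: A_y + 5736.55 − 311.7·6.8 − 300 = 0 → A_y = -3317 lb.
ΣF_x = 0: A_x + 1050 = 0 → A_x = -1050 lb.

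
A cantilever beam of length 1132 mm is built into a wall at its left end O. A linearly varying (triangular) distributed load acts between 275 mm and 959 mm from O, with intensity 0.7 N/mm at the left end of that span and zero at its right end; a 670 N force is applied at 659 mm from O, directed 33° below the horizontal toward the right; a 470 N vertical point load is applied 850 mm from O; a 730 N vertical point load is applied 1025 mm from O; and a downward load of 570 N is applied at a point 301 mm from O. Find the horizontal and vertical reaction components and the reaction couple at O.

O_x = -561.9 N, O_y = 2374 N, M_O = 1680000 N·mm

Resultant of the triangular load: ½ × 0.7 × 684 = 239.4 N, acting at 503 mm from O (one-third of the span from the peak).
ΣF_x = 0: O_x + 670·cos33° = 0 → O_x = -561.9 N.
ΣF_y = 0: O_y − ½·0.7·684 − 670·sin33° − 470 − 730 − 570 = 0 → O_y = 2374 N.
ΣM about O: M_O − (½·0.7·684)·503 − 670·sin33°·659 − 470·850 − 730·1025 − 570·301 = 0 → M_O = 1680000 N·mm.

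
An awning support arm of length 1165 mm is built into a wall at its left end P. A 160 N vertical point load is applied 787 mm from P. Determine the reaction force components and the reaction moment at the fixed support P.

ΣF_x = 0: P_x = 0.
ΣF_y = 0: P_y − 160 = 0 → P_y = 160.0 N.
ΣM about P: M_P − 160·787 = 0 → M_P = 125900 N·mm.

P_x = 0, P_y = 160.0 N, M_P = 125900 N·mm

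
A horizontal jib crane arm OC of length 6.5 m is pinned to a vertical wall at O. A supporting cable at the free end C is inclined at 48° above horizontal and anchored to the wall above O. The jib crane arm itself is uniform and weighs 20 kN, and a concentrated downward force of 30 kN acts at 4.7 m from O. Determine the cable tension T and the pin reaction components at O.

T = 42.65 kN, O_x = 28.54 kN, O_y = 18.31 kN

ΣM about O: T·sin48°·6.5 − 20·3.25 − 30·4.7 = 0 → T = 206/(6.5·0.743145) = 42.6462 ≈ 42.65 kN.
ΣF_x = 0: O_x − T·cos48° = 0 → O_x = 42.6462 × 0.669131 = 28.54 kN.
ΣF_y = 0: O_y + T·sin48° − 20 − 30 = 0 → O_y = 50 − 42.6462 × 0.743145 = 18.31 kN.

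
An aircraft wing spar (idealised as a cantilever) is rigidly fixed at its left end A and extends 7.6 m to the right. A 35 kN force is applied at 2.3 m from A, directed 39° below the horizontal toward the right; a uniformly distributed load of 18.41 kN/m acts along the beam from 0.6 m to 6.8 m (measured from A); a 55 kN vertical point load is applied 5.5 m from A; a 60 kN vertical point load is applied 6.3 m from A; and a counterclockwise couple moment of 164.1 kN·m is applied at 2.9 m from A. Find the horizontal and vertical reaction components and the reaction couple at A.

A_x = -27.20 kN, A_y = 251.2 kN, M_A = 989.4 kN·m

Resultant of the distributed load: 18.41 × 6.2 = 114.142 kN at 3.7 m from A.
ΣF_x = 0: A_x + 35·cos39° = 0 → A_x = -27.20 kN.
ΣF_y = 0: A_y − 35·sin39° − 18.41·6.2 − 55 − 60 = 0 → A_y = 251.2 kN.
ΣM about A: M_A − 35·sin39°·2.3 − (18.41·6.2)·3.7 − 55·5.5 − 60·6.3 + 164.1 = 0 → M_A = 989.4 kN·m.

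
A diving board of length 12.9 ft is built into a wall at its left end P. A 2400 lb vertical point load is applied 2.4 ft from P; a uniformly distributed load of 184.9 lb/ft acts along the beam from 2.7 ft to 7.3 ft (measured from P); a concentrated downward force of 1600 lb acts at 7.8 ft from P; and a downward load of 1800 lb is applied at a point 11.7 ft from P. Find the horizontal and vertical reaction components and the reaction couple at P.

P_x = 0, P_y = 6651 lb, M_P = 43550 lb·ft

Resultant of the distributed load: 184.9 × 4.6 = 850.54 lb at 5 ft from P.
ΣF_x = 0: P_x = 0.
ΣF_y = 0: P_y − 2400 − 184.9·4.6 − 1600 − 1800 = 0 → P_y = 6651 lb.
ΣM about P: M_P − 2400·2.4 − (184.9·4.6)·5 − 1600·7.8 − 1800·11.7 = 0 → M_P = 43550 lb·ft.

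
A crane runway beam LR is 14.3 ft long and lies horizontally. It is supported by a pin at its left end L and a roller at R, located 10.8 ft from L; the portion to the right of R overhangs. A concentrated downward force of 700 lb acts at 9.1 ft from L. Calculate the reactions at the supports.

Taking moments about L: R_y·10.8 − 700·9.1 = 0 → R_y = 6370/10.8 = 589.815 ≈ 589.8 lb.
ΣF_y = 0: L_y + 589.815 − 700 = 0 → L_y = 110.2 lb.
ΣF_x = 0: no horizontal applied forces, so L_x = 0.

L_x = 0, L_y = 110.2 lb, R_y = 589.8 lb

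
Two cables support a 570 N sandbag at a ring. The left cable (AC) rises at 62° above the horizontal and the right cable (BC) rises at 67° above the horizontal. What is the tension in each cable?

T_AC = 286.6 N, T_BC = 344.3 N

ΣF_x = 0: −T_AC·cos62° + T_BC·cos67° = 0 → T_BC = 1.20152·T_AC.
ΣF_y = 0: T_AC·sin62° + T_BC·sin67° = 570.
Substitute: T_AC·(0.882948 + 1.20152·0.920505) = 570 → T_AC = 286.583 ≈ 286.6 N.
Then T_BC = 1.20152 × 286.583 = 344.3 N.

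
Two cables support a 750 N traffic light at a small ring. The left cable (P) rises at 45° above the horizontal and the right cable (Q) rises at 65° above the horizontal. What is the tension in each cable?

ΣF_x = 0: −T_P·cos45° + T_Q·cos65° = 0 → T_Q = 1.67316·T_P.
ΣF_y = 0: T_P·sin45° + T_Q·sin65° = 750.
Substitute: T_P·(0.707107 + 1.67316·0.906308) = 750 → T_P = 337.305 ≈ 337.3 N.
Then T_Q = 1.67316 × 337.305 = 564.4 N.

T_P = 337.3 N, T_Q = 564.4 N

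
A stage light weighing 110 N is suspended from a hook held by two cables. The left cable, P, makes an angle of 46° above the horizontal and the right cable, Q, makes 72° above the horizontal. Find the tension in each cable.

ΣF_x = 0: −T_P·cos46° + T_Q·cos72° = 0 → T_Q = 2.24796·T_P.
ΣF_y = 0: T_P·sin46° + T_Q·sin72° = 110.
Substitute: T_P·(0.71934 + 2.24796·0.951057) = 110 → T_P = 38.4982 ≈ 38.50 N.
Then T_Q = 2.24796 × 38.4982 = 86.54 N.

T_P = 38.50 N, T_Q = 86.54 N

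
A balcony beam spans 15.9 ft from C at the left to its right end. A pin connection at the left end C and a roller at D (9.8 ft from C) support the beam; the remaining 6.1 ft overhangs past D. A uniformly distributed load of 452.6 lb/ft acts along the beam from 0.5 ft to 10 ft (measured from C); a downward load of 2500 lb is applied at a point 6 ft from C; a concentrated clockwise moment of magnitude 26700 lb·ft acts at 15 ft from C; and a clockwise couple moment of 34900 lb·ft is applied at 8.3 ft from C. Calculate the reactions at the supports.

C_x = 0, C_y = -3320 lb, D_y = 10120 lb

Resultant of the distributed load: 452.6 × 9.5 = 4299.7 lb at 5.25 ft from C.
Moments about C: D_y·9.8 − (452.6·9.5)·5.25 − 2500·6 − 26700 − 34900 = 0 → D_y = 99173.425/9.8 = 10119.7 ≈ 10120 lb.
ΣF_y = 0: C_y + 10119.7 − 452.6·9.5 − 2500 = 0 → C_y = -3320 lb.
ΣF_x = 0: no horizontal applied forces, so C_x = 0.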